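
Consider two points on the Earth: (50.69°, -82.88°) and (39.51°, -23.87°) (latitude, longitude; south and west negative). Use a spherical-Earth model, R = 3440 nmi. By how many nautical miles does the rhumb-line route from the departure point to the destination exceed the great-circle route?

60 nmi

Great circle: cos σ = sin φ₁ sin φ₂ + cos φ₁ cos φ₂ cos Δλ,  σ = 0.7319 rad → d_gc = 2517.7 nmi
Rhumb line: Δψ = -0.2778, q = Δφ/Δψ = 0.7025, d_rh = R√(Δφ²+q²Δλ²) = 2577.8 nmi
Excess = 2577.8 − 2517.7 = 60.1 ≈ 60 nmi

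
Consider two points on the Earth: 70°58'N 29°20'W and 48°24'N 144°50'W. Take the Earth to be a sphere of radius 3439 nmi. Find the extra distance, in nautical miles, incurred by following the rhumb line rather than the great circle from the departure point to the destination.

473 nmi

Great circle: cos σ = sin φ₁ sin φ₂ + cos φ₁ cos φ₂ cos Δλ,  σ = 0.9101 rad → d_gc = 3129.7 nmi
Rhumb line: Δψ = -0.8180, q = Δφ/Δψ = 0.4815, d_rh = R√(Δφ²+q²Δλ²) = 3602.4 nmi
Excess = 3602.4 − 3129.7 = 472.7 ≈ 473 nmi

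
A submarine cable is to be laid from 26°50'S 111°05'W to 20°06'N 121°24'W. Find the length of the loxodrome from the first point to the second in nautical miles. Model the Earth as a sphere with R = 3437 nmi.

2879 nmi

Rhumb course C = atan2(Δλ, Δψ) with Δψ = ln[tan(π/4+φ₂/2)/tan(π/4+φ₁/2)] = +0.8447, Δλ = -0.1801 → C = 347.97°
d = R·|Δφ| / |cos C| = 3437·0.81914 / 0.97803 = 2879 nmi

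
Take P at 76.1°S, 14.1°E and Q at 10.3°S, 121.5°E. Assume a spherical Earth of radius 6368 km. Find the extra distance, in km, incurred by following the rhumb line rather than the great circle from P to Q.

864 km

Great circle: cos σ = sin φ₁ sin φ₂ + cos φ₁ cos φ₂ cos Δλ,  σ = 1.4677 rad → d_gc = 9346.5 km
Rhumb line: Δψ = +1.9238, q = Δφ/Δψ = 0.5970, d_rh = R√(Δφ²+q²Δλ²) = 10210.6 km
Excess = 10210.6 − 9346.5 = 864.1 ≈ 864 km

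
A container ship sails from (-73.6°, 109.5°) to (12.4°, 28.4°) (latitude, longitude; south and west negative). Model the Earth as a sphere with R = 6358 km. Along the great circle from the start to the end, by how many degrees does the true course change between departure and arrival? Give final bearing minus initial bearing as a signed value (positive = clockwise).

At departure: θ₁ = atan2(sin Δλ cos φ₂, cos φ₁ sin φ₂ − sin φ₁ cos φ₂ cos Δλ) = 282.03°
At arrival: θ₂ = atan2(sin Δλ cos φ₁, −cos φ₂ sin φ₁ + sin φ₂ cos φ₁ cos Δλ) = 343.58°
Δθ = θ₂ − θ₁ = +61.5°

+61.5°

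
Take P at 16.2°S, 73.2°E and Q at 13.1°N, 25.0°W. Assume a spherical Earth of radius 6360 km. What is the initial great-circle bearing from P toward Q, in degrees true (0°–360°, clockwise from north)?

N = sin Δλ·cos φ₂ = -0.9640;  D = cos φ₁ sin φ₂ − sin φ₁ cos φ₂ cos Δλ = +0.1789
initial course = atan2(N, D) = 280.51°

280.5°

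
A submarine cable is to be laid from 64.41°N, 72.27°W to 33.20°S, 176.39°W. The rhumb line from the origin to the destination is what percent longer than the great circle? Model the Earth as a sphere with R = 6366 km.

2.8%

Great circle: σ = 2.1920 rad → d_gc = Rσ = 13954.3 km
Rhumb: Δφ = -1.7036, Δλ = -1.8172, Δψ = -2.0972, q = Δφ/Δψ = 0.8123 → d_rh = R√(Δφ²+q²Δλ²) = 14350.2 km
Excess = (14350.2 − 13954.3) / 13954.3 = 395.9 / 13954.3 = 2.84% ≈ 2.8%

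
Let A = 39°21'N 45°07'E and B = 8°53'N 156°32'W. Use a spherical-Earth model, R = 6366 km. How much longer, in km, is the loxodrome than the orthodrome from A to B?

1955 km

Great circle: cos σ = sin φ₁ sin φ₂ + cos φ₁ cos φ₂ cos Δλ,  σ = 2.2296 rad → d_gc = 14193.9 km
Rhumb line: Δψ = -0.5925, q = Δφ/Δψ = 0.8975, d_rh = R√(Δφ²+q²Δλ²) = 16148.5 km
Excess = 16148.5 − 14193.9 = 1954.6 ≈ 1955 km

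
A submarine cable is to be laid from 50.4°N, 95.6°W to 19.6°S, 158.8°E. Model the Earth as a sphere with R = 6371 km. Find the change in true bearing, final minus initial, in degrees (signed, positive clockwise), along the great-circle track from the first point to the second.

-46.3°

Initial bearing θ₁ = atan2(sin Δλ cos φ₂, cos φ₁ sin φ₂ − sin φ₁ cos φ₂ cos Δλ) = 268.82°
Final bearing θ₂ = (initial bearing from the destination back to the start) + 180° = 222.57°
Δθ = θ₂ − θ₁ = -46.3°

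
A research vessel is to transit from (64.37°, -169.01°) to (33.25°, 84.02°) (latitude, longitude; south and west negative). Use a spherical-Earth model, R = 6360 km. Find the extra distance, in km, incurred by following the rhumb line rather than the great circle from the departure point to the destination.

768 km

Great circle: cos σ = sin φ₁ sin φ₂ + cos φ₁ cos φ₂ cos Δλ,  σ = 1.1715 rad → d_gc = 7450.8 km
Rhumb line: Δψ = -0.8648, q = Δφ/Δψ = 0.6281, d_rh = R√(Δφ²+q²Δλ²) = 8218.8 km
Excess = 8218.8 − 7450.8 = 768.0 ≈ 768 km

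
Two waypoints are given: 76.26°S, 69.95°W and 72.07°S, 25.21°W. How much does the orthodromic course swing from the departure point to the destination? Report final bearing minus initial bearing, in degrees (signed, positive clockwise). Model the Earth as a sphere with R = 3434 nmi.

-43.2°

Initial bearing θ₁ = atan2(sin Δλ cos φ₂, cos φ₁ sin φ₂ − sin φ₁ cos φ₂ cos Δλ) = 93.58°
Final bearing θ₂ = (initial bearing from the destination back to the start) + 180° = 50.36°
Δθ = θ₂ − θ₁ = -43.2°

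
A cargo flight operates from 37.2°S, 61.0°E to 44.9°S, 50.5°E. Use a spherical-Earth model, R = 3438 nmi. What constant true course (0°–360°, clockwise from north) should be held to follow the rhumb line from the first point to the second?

225.7°

Meridional parts: M(φ₁)=-0.7004, M(φ₂)=-0.8789 → ΔM = -0.1785;  Δλ = -0.1833 rad
tan C = Δλ / ΔM = +1.0264 → C = 225.75°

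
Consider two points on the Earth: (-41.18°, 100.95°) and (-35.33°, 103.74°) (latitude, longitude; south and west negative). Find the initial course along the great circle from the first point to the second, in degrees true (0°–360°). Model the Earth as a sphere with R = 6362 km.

N = sin Δλ·cos φ₂ = +0.0397;  D = cos φ₁ sin φ₂ − sin φ₁ cos φ₂ cos Δλ = +0.1013
initial course = atan2(N, D) = 21.41°

21.4°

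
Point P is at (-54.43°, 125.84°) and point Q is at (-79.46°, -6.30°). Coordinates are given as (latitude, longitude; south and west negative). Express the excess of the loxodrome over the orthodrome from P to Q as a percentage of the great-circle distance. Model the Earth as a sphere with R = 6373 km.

Great circle: σ = 0.7550 rad → d_gc = Rσ = 4811.5 km
Rhumb: Δφ = -0.4369, Δλ = -2.3063, Δψ = -1.2464, q = Δφ/Δψ = 0.3505 → d_rh = R√(Δφ²+q²Δλ²) = 5855.9 km
Excess = (5855.9 − 4811.5) / 4811.5 = 1044.4 / 4811.5 = 21.71% ≈ 21.7%

21.7%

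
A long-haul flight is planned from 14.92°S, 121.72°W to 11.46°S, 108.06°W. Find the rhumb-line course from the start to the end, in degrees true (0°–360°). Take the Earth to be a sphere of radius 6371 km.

Δψ = ln[tan(π/4+φ₂/2)/tan(π/4+φ₁/2)] = +0.0620
Δλ = +0.2384 rad (taken the short way round)
course = atan2(Δλ, Δψ) = 75.41°

75.4°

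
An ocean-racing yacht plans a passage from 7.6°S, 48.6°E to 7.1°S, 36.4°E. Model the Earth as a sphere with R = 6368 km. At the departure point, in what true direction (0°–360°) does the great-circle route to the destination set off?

N = sin Δλ·cos φ₂ = -0.2097;  D = cos φ₁ sin φ₂ − sin φ₁ cos φ₂ cos Δλ = +0.0058
initial course = atan2(N, D) = 271.57°

271.6°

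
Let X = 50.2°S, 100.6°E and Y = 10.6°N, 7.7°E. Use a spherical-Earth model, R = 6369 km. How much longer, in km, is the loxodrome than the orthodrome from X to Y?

Great circle: cos σ = sin φ₁ sin φ₂ + cos φ₁ cos φ₂ cos Δλ,  σ = 1.7448 rad → d_gc = 11112.8 km
Rhumb line: Δψ = +1.2022, q = Δφ/Δψ = 0.8827, d_rh = R√(Δφ²+q²Δλ²) = 11347.5 km
Excess = 11347.5 − 11112.8 = 234.7 ≈ 235 km

235 km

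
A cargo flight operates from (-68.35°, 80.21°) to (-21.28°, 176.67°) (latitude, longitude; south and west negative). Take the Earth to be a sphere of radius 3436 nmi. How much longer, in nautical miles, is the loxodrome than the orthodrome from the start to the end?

Great circle: cos σ = sin φ₁ sin φ₂ + cos φ₁ cos φ₂ cos Δλ,  σ = 1.2675 rad → d_gc = 4355.2 nmi
Rhumb line: Δψ = +1.2741, q = Δφ/Δψ = 0.6448, d_rh = R√(Δφ²+q²Δλ²) = 4677.6 nmi
Excess = 4677.6 − 4355.2 = 322.4 ≈ 322 nmi

322 nmi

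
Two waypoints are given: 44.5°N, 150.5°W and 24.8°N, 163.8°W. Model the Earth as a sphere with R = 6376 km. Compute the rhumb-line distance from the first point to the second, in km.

Δψ = ln[tan(π/4+φ₂/2)/tan(π/4+φ₁/2)] = -0.4221;  Δφ = -0.3438 rad,  Δλ = -0.2321 rad
q = Δφ/Δψ = 0.8146
d = R·√(Δφ² + q²Δλ²) = 6376·0.39240 = 2502 km

2502 km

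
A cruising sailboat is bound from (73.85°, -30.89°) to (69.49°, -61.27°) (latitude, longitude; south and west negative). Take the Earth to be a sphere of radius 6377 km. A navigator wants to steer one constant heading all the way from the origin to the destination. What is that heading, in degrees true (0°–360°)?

245.4°

Meridional parts: M(φ₁)=+1.9528, M(φ₂)=+1.7097 → ΔM = -0.2431;  Δλ = -0.5302 rad
tan C = Δλ / ΔM = +2.1811 → C = 245.37°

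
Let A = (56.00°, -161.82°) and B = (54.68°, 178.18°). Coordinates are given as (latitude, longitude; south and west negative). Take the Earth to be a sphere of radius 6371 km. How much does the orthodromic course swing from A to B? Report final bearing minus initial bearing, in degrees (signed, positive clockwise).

At departure: θ₁ = atan2(sin Δλ cos φ₂, cos φ₁ sin φ₂ − sin φ₁ cos φ₂ cos Δλ) = 271.70°
At arrival: θ₂ = atan2(sin Δλ cos φ₁, −cos φ₂ sin φ₁ + sin φ₂ cos φ₁ cos Δλ) = 255.19°
Δθ = θ₂ − θ₁ = -16.5°

-16.5°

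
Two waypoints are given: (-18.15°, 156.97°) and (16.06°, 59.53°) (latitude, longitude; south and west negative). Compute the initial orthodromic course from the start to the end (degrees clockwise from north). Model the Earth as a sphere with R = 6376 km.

283.2°

N = sin Δλ·cos φ₂ = -0.9529;  D = cos φ₁ sin φ₂ − sin φ₁ cos φ₂ cos Δλ = +0.2241
initial course = atan2(N, D) = 283.24°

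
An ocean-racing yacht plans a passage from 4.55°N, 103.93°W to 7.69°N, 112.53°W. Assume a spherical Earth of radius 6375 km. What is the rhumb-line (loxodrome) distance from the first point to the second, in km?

1013 km

Δψ = ln[tan(π/4+φ₂/2)/tan(π/4+φ₁/2)] = +0.0551;  Δφ = +0.0548 rad,  Δλ = -0.1501 rad
q = Δφ/Δψ = 0.9942
d = R·√(Δφ² + q²Δλ²) = 6375·0.15897 = 1013 km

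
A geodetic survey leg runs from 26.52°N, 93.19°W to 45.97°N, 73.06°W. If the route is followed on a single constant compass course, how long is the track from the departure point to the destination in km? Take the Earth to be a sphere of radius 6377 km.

Rhumb course C = atan2(Δλ, Δψ) with Δψ = ln[tan(π/4+φ₂/2)/tan(π/4+φ₁/2)] = +0.4252, Δλ = +0.3513 → C = 39.57°
d = R·|Δφ| / |cos C| = 6377·0.33947 / 0.77088 = 2808 km

2808 km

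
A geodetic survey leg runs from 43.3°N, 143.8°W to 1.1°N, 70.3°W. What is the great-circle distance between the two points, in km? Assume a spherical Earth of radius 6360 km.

Haversine: a = sin²(Δφ/2)+cos φ₁ cos φ₂ sin²(Δλ/2) = 0.39009;  σ = 2·atan2(√a,√(1−a))
σ = 77.301° → d = Rσ = 6360·1.34916 = 8581 km

8581 km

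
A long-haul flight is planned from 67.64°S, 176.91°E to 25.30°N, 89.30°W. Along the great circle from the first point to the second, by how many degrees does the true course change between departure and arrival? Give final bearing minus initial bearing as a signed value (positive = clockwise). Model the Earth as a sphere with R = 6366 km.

-58.5°

Initial bearing θ₁ = atan2(sin Δλ cos φ₂, cos φ₁ sin φ₂ − sin φ₁ cos φ₂ cos Δλ) = 83.22°
Final bearing θ₂ = (initial bearing from the destination back to the start) + 180° = 24.70°
Δθ = θ₂ − θ₁ = -58.5°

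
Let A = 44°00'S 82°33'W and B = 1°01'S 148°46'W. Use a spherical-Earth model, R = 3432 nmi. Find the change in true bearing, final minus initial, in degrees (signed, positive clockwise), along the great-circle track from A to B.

+30.0°

At departure: θ₁ = atan2(sin Δλ cos φ₂, cos φ₁ sin φ₂ − sin φ₁ cos φ₂ cos Δλ) = 286.29°
At arrival: θ₂ = atan2(sin Δλ cos φ₁, −cos φ₂ sin φ₁ + sin φ₂ cos φ₁ cos Δλ) = 316.32°
Δθ = θ₂ − θ₁ = +30.0°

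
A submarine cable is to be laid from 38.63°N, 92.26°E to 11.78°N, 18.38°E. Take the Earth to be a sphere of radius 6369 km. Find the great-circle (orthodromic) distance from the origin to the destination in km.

Haversine: a = sin²(Δφ/2)+cos φ₁ cos φ₂ sin²(Δλ/2) = 0.33011;  σ = 2·atan2(√a,√(1−a))
σ = 70.136° → d = Rσ = 6369·1.22411 = 7796 km

7796 km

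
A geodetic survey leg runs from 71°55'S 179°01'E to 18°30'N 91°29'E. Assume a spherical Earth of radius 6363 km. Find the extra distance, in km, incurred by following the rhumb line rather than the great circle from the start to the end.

Great circle: cos σ = sin φ₁ sin φ₂ + cos φ₁ cos φ₂ cos Δλ,  σ = 1.8639 rad → d_gc = 11860.2 km
Rhumb line: Δψ = +2.1667, q = Δφ/Δψ = 0.7283, d_rh = R√(Δφ²+q²Δλ²) = 12286.4 km
Excess = 12286.4 − 11860.2 = 426.2 ≈ 426 km

426 km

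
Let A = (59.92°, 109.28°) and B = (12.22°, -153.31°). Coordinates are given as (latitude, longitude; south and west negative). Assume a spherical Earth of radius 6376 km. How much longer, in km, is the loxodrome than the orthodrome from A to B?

528 km

Great circle: cos σ = sin φ₁ sin φ₂ + cos φ₁ cos φ₂ cos Δλ,  σ = 1.4505 rad → d_gc = 9248.5 km
Rhumb line: Δψ = -1.0993, q = Δφ/Δψ = 0.7574, d_rh = R√(Δφ²+q²Δλ²) = 9776.3 km
Excess = 9776.3 − 9248.5 = 527.8 ≈ 528 km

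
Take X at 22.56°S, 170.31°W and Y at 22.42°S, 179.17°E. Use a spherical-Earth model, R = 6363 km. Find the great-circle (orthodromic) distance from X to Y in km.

cos σ = sin φ₁ sin φ₂ + cos φ₁ cos φ₂ cos Δλ
      = sin(-22.56°)sin(-22.42°) + cos(-22.56°)cos(-22.42°)cos(-10.52°) = 0.9856
σ = 9.719° → d = Rσ = 6363·0.16963 = 1079 km

1079 km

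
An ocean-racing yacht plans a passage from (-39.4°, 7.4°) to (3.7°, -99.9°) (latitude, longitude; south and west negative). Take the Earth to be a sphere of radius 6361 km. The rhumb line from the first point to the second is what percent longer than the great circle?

Great circle: σ = 1.8445 rad → d_gc = Rσ = 11732.7 km
Rhumb: Δφ = +0.7522, Δλ = -1.8727, Δψ = +0.8139, q = Δφ/Δψ = 0.9242 → d_rh = R√(Δφ²+q²Δλ²) = 12004.5 km
Excess = (12004.5 − 11732.7) / 11732.7 = 271.8 / 11732.7 = 2.32% ≈ 2.3%

2.3%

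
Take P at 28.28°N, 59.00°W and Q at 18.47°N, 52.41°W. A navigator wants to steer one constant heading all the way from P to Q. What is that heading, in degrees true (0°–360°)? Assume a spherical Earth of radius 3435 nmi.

Meridional parts: M(φ₁)=+0.5149, M(φ₂)=+0.3281 → ΔM = -0.1868;  Δλ = +0.1150 rad
tan C = Δλ / ΔM = -0.6156 → C = 148.38°

148.4°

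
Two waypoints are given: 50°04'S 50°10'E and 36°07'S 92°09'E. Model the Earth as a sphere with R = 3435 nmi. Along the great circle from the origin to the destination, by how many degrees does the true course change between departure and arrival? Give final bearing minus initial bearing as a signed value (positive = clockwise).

-29.6°

At departure: θ₁ = atan2(sin Δλ cos φ₂, cos φ₁ sin φ₂ − sin φ₁ cos φ₂ cos Δλ) = 81.36°
At arrival: θ₂ = atan2(sin Δλ cos φ₁, −cos φ₂ sin φ₁ + sin φ₂ cos φ₁ cos Δλ) = 51.78°
Δθ = θ₂ − θ₁ = -29.6°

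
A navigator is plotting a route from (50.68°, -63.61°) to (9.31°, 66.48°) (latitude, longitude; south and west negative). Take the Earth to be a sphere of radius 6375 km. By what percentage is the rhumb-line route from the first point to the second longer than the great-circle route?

Great circle: σ = 1.8520 rad → d_gc = Rσ = 11806.7 km
Rhumb: Δφ = -0.7220, Δλ = +2.2705, Δψ = -0.8661, q = Δφ/Δψ = 0.8337 → d_rh = R√(Δφ²+q²Δλ²) = 12915.4 km
Excess = (12915.4 − 11806.7) / 11806.7 = 1108.7 / 11806.7 = 9.39% ≈ 9.4%

9.4%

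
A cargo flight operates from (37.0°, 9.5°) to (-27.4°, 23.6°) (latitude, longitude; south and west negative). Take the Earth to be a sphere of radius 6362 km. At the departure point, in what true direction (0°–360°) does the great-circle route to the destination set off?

θ = atan2( sin Δλ·cos φ₂ ,  cos φ₁ sin φ₂ − sin φ₁ cos φ₂ cos Δλ )
  = atan2(+0.2163, -0.8857) = 166.28°

166.3°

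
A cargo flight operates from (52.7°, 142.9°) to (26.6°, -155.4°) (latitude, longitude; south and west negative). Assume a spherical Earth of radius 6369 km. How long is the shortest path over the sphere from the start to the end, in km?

5801 km

Haversine: a = sin²(Δφ/2)+cos φ₁ cos φ₂ sin²(Δλ/2) = 0.19347;  σ = 2·atan2(√a,√(1−a))
σ = 52.189° → d = Rσ = 6369·0.91086 = 5801 km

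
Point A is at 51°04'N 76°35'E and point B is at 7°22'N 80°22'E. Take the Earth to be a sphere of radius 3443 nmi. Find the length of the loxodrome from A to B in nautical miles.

2633 nmi

Δψ = ln[tan(π/4+φ₂/2)/tan(π/4+φ₁/2)] = -0.9110;  Δφ = -0.7627 rad,  Δλ = +0.0660 rad
q = Δφ/Δψ = 0.8372
d = R·√(Δφ² + q²Δλ²) = 3443·0.76471 = 2633 nmi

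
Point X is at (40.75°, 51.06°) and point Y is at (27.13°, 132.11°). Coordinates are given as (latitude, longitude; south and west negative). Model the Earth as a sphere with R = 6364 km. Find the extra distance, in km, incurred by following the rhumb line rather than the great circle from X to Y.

227 km

Great circle: cos σ = sin φ₁ sin φ₂ + cos φ₁ cos φ₂ cos Δλ,  σ = 1.1565 rad → d_gc = 7359.9 km
Rhumb line: Δψ = -0.2878, q = Δφ/Δψ = 0.8259, d_rh = R√(Δφ²+q²Δλ²) = 7587.3 km
Excess = 7587.3 − 7359.9 = 227.4 ≈ 227 km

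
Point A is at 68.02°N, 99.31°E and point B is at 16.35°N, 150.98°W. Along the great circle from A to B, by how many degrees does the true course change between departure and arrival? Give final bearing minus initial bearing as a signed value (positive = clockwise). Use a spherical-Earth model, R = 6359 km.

Initial bearing θ₁ = atan2(sin Δλ cos φ₂, cos φ₁ sin φ₂ − sin φ₁ cos φ₂ cos Δλ) = 65.83°
Final bearing θ₂ = (initial bearing from the destination back to the start) + 180° = 159.15°
Δθ = θ₂ − θ₁ = +93.3°

+93.3°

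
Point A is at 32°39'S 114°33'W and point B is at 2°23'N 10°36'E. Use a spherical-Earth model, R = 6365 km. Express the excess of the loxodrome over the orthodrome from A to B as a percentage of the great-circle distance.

2.7%

Great circle: σ = 2.1022 rad → d_gc = Rσ = 13380.6 km
Rhumb: Δφ = +0.6114, Δλ = +2.1843, Δψ = +0.6451, q = Δφ/Δψ = 0.9479 → d_rh = R√(Δφ²+q²Δλ²) = 13741.0 km
Excess = (13741.0 − 13380.6) / 13380.6 = 360.4 / 13380.6 = 2.69% ≈ 2.7%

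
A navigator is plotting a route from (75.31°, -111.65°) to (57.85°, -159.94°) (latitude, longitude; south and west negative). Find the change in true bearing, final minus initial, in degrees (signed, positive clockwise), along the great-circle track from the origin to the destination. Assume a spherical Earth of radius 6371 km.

At departure: θ₁ = atan2(sin Δλ cos φ₂, cos φ₁ sin φ₂ − sin φ₁ cos φ₂ cos Δλ) = 252.17°
At arrival: θ₂ = atan2(sin Δλ cos φ₁, −cos φ₂ sin φ₁ + sin φ₂ cos φ₁ cos Δλ) = 206.98°
Δθ = θ₂ − θ₁ = -45.2°

-45.2°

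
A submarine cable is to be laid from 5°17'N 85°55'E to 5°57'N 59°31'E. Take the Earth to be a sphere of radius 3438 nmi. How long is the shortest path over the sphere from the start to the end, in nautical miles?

1577 nmi

cos σ = sin φ₁ sin φ₂ + cos φ₁ cos φ₂ cos Δλ
      = sin(5.28°)sin(5.95°) + cos(5.28°)cos(5.95°)cos(-26.40°) = 0.8966
σ = 26.279° → d = Rσ = 3438·0.45866 = 1577 nmi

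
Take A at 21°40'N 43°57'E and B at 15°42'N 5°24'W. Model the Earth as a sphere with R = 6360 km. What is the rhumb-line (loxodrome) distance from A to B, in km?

Rhumb course C = atan2(Δλ, Δψ) with Δψ = ln[tan(π/4+φ₂/2)/tan(π/4+φ₁/2)] = -0.1100, Δλ = -0.8613 → C = 262.72°
d = R·|Δφ| / |cos C| = 6360·0.10414 / 0.12667 = 5229 km

5229 km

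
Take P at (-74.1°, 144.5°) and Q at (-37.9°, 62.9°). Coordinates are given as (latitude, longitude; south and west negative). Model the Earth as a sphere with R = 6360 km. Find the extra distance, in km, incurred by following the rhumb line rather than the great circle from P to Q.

Great circle: cos σ = sin φ₁ sin φ₂ + cos φ₁ cos φ₂ cos Δλ,  σ = 0.8990 rad → d_gc = 5717.9 km
Rhumb line: Δψ = +1.2528, q = Δφ/Δψ = 0.5043, d_rh = R√(Δφ²+q²Δλ²) = 6083.8 km
Excess = 6083.8 − 5717.9 = 365.9 ≈ 366 km

366 km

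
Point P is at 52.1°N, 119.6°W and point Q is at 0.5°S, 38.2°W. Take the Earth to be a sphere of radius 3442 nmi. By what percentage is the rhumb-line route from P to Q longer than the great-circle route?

Great circle: σ = 1.4857 rad → d_gc = Rσ = 5113.9 nmi
Rhumb: Δφ = -0.9180, Δλ = +1.4207, Δψ = -1.0777, q = Δφ/Δψ = 0.8518 → d_rh = R√(Δφ²+q²Δλ²) = 5228.4 nmi
Excess = (5228.4 − 5113.9) / 5113.9 = 114.5 / 5113.9 = 2.24% ≈ 2.2%

2.2%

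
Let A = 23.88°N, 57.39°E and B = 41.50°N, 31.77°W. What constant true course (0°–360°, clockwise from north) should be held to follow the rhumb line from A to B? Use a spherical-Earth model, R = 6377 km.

Δψ = ln[tan(π/4+φ₂/2)/tan(π/4+φ₁/2)] = +0.3681
Δλ = -1.5561 rad (taken the short way round)
course = atan2(Δλ, Δψ) = 283.31°

283.3°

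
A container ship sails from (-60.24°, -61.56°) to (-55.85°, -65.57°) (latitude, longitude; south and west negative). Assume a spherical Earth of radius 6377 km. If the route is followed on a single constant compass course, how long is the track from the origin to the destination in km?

543 km

Rhumb course C = atan2(Δλ, Δψ) with Δψ = ln[tan(π/4+φ₂/2)/tan(π/4+φ₁/2)] = +0.1450, Δλ = -0.0700 → C = 334.23°
d = R·|Δφ| / |cos C| = 6377·0.07662 / 0.90057 = 543 km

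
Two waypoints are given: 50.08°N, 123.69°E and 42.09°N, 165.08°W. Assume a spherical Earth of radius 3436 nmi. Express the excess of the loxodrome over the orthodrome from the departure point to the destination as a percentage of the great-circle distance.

Great circle: σ = 0.8402 rad → d_gc = Rσ = 2886.9 nmi
Rhumb: Δφ = -0.1395, Δλ = +1.2432, Δψ = -0.2016, q = Δφ/Δψ = 0.6918 → d_rh = R√(Δφ²+q²Δλ²) = 2993.8 nmi
Excess = (2993.8 − 2886.9) / 2886.9 = 106.9 / 2886.9 = 3.70% ≈ 3.7%

3.7%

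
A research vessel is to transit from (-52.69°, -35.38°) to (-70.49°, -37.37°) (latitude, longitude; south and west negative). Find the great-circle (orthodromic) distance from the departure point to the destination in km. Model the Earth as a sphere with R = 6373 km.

1982 km

Haversine: a = sin²(Δφ/2)+cos φ₁ cos φ₂ sin²(Δλ/2) = 0.02400;  σ = 2·atan2(√a,√(1−a))
σ = 17.823° → d = Rσ = 6373·0.31107 = 1982 km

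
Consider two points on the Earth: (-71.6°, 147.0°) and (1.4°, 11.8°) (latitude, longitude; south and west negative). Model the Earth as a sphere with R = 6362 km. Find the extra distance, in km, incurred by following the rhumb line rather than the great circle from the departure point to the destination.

1579 km

Great circle: cos σ = sin φ₁ sin φ₂ + cos φ₁ cos φ₂ cos Δλ,  σ = 1.8205 rad → d_gc = 11581.9 km
Rhumb line: Δψ = +1.8448, q = Δφ/Δψ = 0.6906, d_rh = R√(Δφ²+q²Δλ²) = 13160.5 km
Excess = 13160.5 − 11581.9 = 1578.6 ≈ 1579 km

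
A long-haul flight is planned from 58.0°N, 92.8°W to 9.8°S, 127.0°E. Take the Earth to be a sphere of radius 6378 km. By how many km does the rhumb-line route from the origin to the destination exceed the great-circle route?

Great circle: cos σ = sin φ₁ sin φ₂ + cos φ₁ cos φ₂ cos Δλ,  σ = 2.1478 rad → d_gc = 13698.8 km
Rhumb line: Δψ = -1.4210, q = Δφ/Δψ = 0.8327, d_rh = R√(Δφ²+q²Δλ²) = 15028.6 km
Excess = 15028.6 − 13698.8 = 1329.8 ≈ 1330 km

1330 km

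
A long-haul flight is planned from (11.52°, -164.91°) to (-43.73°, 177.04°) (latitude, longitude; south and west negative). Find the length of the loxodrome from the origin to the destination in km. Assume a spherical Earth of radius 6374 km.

Rhumb course C = atan2(Δλ, Δψ) with Δψ = ln[tan(π/4+φ₂/2)/tan(π/4+φ₁/2)] = -1.0528, Δλ = -0.3150 → C = 196.66°
d = R·|Δφ| / |cos C| = 6374·0.96429 / 0.95803 = 6416 km

6416 km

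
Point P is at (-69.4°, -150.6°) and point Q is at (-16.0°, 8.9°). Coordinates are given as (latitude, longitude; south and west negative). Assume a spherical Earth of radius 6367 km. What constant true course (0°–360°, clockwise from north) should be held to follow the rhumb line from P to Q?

62.9°

Δψ = ln[tan(π/4+φ₂/2)/tan(π/4+φ₁/2)] = +1.4223
Δλ = +2.7838 rad (taken the short way round)
course = atan2(Δλ, Δψ) = 62.94°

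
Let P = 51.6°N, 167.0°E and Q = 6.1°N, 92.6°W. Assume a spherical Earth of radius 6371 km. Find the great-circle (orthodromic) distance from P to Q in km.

Haversine: a = sin²(Δφ/2)+cos φ₁ cos φ₂ sin²(Δλ/2) = 0.51411;  σ = 2·atan2(√a,√(1−a))
σ = 91.617° → d = Rσ = 6371·1.59902 = 10187 km

10187 km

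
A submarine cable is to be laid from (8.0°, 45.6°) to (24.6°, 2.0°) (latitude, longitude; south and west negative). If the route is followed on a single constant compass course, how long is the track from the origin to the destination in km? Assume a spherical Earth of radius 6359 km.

Rhumb course C = atan2(Δλ, Δψ) with Δψ = ln[tan(π/4+φ₂/2)/tan(π/4+φ₁/2)] = +0.3031, Δλ = -0.7610 → C = 291.72°
d = R·|Δφ| / |cos C| = 6359·0.28972 / 0.37004 = 4979 km

4979 km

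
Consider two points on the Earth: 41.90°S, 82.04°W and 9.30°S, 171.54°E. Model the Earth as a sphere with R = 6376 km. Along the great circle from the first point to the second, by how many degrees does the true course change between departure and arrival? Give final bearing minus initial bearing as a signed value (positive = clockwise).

Initial bearing θ₁ = atan2(sin Δλ cos φ₂, cos φ₁ sin φ₂ − sin φ₁ cos φ₂ cos Δλ) = 252.05°
Final bearing θ₂ = (initial bearing from the destination back to the start) + 180° = 314.15°
Δθ = θ₂ − θ₁ = +62.1°

+62.1°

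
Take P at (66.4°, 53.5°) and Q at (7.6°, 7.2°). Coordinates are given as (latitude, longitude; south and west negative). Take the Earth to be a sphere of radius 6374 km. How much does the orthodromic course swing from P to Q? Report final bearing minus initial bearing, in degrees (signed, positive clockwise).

-32.9°

Initial bearing θ₁ = atan2(sin Δλ cos φ₂, cos φ₁ sin φ₂ − sin φ₁ cos φ₂ cos Δλ) = 231.28°
Final bearing θ₂ = (initial bearing from the destination back to the start) + 180° = 198.37°
Δθ = θ₂ − θ₁ = -32.9°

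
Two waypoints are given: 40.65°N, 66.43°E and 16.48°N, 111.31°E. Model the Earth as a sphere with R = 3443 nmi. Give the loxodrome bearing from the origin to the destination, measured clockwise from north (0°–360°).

121.8°

Meridional parts: M(φ₁)=+0.7778, M(φ₂)=+0.2917 → ΔM = -0.4861;  Δλ = +0.7833 rad
tan C = Δλ / ΔM = -1.6114 → C = 121.82°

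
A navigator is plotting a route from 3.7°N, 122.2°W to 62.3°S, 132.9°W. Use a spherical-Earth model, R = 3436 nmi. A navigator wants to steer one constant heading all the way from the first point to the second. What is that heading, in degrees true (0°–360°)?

Meridional parts: M(φ₁)=+0.0646, M(φ₂)=-1.4002 → ΔM = -1.4648;  Δλ = -0.1868 rad
tan C = Δλ / ΔM = +0.1275 → C = 187.27°

187.3°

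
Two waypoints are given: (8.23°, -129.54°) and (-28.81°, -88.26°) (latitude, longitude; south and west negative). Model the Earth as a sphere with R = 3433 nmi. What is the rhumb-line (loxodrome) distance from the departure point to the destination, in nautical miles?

Rhumb course C = atan2(Δλ, Δψ) with Δψ = ln[tan(π/4+φ₂/2)/tan(π/4+φ₁/2)] = -0.6696, Δλ = +0.7205 → C = 132.90°
d = R·|Δφ| / |cos C| = 3433·0.64647 / 0.68077 = 3260 nmi

3260 nmi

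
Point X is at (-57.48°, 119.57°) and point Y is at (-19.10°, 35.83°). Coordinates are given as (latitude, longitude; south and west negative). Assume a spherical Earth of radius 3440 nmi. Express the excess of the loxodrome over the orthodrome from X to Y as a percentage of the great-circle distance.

4.2%

Great circle: σ = 1.2331 rad → d_gc = Rσ = 4241.9 nmi
Rhumb: Δφ = +0.6699, Δλ = -1.4615, Δψ = +0.8924, q = Δφ/Δψ = 0.7506 → d_rh = R√(Δφ²+q²Δλ²) = 4421.6 nmi
Excess = (4421.6 − 4241.9) / 4241.9 = 179.7 / 4241.9 = 4.24% ≈ 4.2%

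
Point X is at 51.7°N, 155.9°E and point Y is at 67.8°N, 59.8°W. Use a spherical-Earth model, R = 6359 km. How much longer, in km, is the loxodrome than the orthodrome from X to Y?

Great circle: cos σ = sin φ₁ sin φ₂ + cos φ₁ cos φ₂ cos Δλ,  σ = 1.0046 rad → d_gc = 6388.22 km
Rhumb line: Δψ = +0.5710, q = Δφ/Δψ = 0.4921, d_rh = R√(Δφ²+q²Δλ²) = 8081.69 km
Excess = 8081.69 − 6388.22 = 1693.47 ≈ 1693 km

1693 km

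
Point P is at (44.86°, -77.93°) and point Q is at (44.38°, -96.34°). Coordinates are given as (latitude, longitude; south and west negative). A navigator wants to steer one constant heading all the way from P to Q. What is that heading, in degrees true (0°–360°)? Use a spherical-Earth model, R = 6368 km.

Meridional parts: M(φ₁)=+0.8779, M(φ₂)=+0.8662 → ΔM = -0.0118;  Δλ = -0.3213 rad
tan C = Δλ / ΔM = +27.2995 → C = 267.90°

267.9°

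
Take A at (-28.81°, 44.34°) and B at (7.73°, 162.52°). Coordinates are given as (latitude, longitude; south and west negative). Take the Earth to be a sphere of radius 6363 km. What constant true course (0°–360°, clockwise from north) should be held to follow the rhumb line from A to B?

72.2°

Δψ = ln[tan(π/4+φ₂/2)/tan(π/4+φ₁/2)] = +0.6608
Δλ = +2.0626 rad (taken the short way round)
course = atan2(Δλ, Δψ) = 72.24°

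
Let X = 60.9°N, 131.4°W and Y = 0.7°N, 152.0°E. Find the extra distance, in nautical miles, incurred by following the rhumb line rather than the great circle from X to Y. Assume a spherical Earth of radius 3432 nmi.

134 nmi

Great circle: cos σ = sin φ₁ sin φ₂ + cos φ₁ cos φ₂ cos Δλ,  σ = 1.4471 rad → d_gc = 4966.5 nmi
Rhumb line: Δψ = -1.3366, q = Δφ/Δψ = 0.7861, d_rh = R√(Δφ²+q²Δλ²) = 5100.2 nmi
Excess = 5100.2 − 4966.5 = 133.7 ≈ 134 nmi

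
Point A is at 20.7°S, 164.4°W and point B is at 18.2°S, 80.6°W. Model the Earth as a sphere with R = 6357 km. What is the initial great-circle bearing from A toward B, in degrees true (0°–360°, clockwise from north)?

105.2°

N = sin Δλ·cos φ₂ = +0.9444;  D = cos φ₁ sin φ₂ − sin φ₁ cos φ₂ cos Δλ = -0.2559
initial course = atan2(N, D) = 105.16°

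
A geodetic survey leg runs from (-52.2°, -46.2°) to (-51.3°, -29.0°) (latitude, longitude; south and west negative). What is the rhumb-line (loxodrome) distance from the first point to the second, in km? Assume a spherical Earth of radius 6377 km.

1189 km

Rhumb course C = atan2(Δλ, Δψ) with Δψ = ln[tan(π/4+φ₂/2)/tan(π/4+φ₁/2)] = +0.0254, Δλ = +0.3002 → C = 85.17°
d = R·|Δφ| / |cos C| = 6377·0.01571 / 0.08422 = 1189 km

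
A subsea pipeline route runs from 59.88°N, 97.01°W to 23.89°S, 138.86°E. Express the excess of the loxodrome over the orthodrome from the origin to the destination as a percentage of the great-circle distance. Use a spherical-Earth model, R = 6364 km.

4.9%

Great circle: σ = 2.2240 rad → d_gc = Rσ = 14153.5 km
Rhumb: Δφ = -1.4621, Δλ = -2.1665, Δψ = -1.7424, q = Δφ/Δψ = 0.8391 → d_rh = R√(Δφ²+q²Δλ²) = 14846.7 km
Excess = (14846.7 − 14153.5) / 14153.5 = 693.2 / 14153.5 = 4.90% ≈ 4.9%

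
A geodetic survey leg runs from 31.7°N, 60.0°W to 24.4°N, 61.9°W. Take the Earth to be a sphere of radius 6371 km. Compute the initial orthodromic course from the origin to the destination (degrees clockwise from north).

N = sin Δλ·cos φ₂ = -0.0302;  D = cos φ₁ sin φ₂ − sin φ₁ cos φ₂ cos Δλ = -0.1268
initial course = atan2(N, D) = 193.39°

193.4°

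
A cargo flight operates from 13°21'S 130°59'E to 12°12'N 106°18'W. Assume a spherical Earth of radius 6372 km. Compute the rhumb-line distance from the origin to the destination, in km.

Δψ = ln[tan(π/4+φ₂/2)/tan(π/4+φ₁/2)] = +0.4497;  Δφ = +0.4459 rad,  Δλ = +2.1418 rad
q = Δφ/Δψ = 0.9916
d = R·√(Δφ² + q²Δλ²) = 6372·2.17019 = 13828 km

13828 km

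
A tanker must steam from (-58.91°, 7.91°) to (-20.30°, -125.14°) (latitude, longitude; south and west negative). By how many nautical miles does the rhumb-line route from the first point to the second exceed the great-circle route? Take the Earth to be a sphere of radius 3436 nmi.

Great circle: cos σ = sin φ₁ sin φ₂ + cos φ₁ cos φ₂ cos Δλ,  σ = 1.6043 rad → d_gc = 5512.4 nmi
Rhumb line: Δψ = +0.9176, q = Δφ/Δψ = 0.7344, d_rh = R√(Δφ²+q²Δλ²) = 6300.7 nmi
Excess = 6300.7 − 5512.4 = 788.3 ≈ 788 nmi

788 nmi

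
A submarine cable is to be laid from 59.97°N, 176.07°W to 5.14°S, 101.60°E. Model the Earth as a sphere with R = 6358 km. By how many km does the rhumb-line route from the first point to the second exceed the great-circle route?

Great circle: cos σ = sin φ₁ sin φ₂ + cos φ₁ cos φ₂ cos Δλ,  σ = 1.5818 rad → d_gc = 10057.30 km
Rhumb line: Δψ = -1.4057, q = Δφ/Δψ = 0.8084, d_rh = R√(Δφ²+q²Δλ²) = 10331.84 km
Excess = 10331.84 − 10057.30 = 274.54 ≈ 275 km

275 km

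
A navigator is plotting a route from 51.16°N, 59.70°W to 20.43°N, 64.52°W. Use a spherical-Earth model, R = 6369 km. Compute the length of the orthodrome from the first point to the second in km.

Haversine: a = sin²(Δφ/2)+cos φ₁ cos φ₂ sin²(Δλ/2) = 0.07125;  σ = 2·atan2(√a,√(1−a))
σ = 30.962° → d = Rσ = 6369·0.54039 = 3442 km

3442 km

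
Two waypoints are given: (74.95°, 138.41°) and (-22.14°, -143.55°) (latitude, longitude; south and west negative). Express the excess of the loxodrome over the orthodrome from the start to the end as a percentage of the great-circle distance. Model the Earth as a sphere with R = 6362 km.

2.9%

Great circle: σ = 1.8903 rad → d_gc = Rσ = 12026.1 km
Rhumb: Δφ = -1.6945, Δλ = +1.3621, Δψ = -2.4206, q = Δφ/Δψ = 0.7000 → d_rh = R√(Δφ²+q²Δλ²) = 12370.2 km
Excess = (12370.2 − 12026.1) / 12026.1 = 344.1 / 12026.1 = 2.86% ≈ 2.9%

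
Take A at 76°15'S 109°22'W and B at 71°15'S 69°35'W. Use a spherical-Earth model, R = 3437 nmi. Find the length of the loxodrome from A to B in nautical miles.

Δψ = ln[tan(π/4+φ₂/2)/tan(π/4+φ₁/2)] = +0.3143;  Δφ = +0.0873 rad,  Δλ = +0.6944 rad
q = Δφ/Δψ = 0.2776
d = R·√(Δφ² + q²Δλ²) = 3437·0.21161 = 727 nmi

727 nmi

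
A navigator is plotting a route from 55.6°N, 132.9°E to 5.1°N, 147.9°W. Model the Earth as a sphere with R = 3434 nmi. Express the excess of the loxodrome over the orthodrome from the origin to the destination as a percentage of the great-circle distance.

2.7%

Great circle: σ = 1.3910 rad → d_gc = Rσ = 4776.8 nmi
Rhumb: Δφ = -0.8814, Δλ = +1.3823, Δψ = -1.0835, q = Δφ/Δψ = 0.8135 → d_rh = R√(Δφ²+q²Δλ²) = 4906.2 nmi
Excess = (4906.2 − 4776.8) / 4776.8 = 129.4 / 4776.8 = 2.71% ≈ 2.7%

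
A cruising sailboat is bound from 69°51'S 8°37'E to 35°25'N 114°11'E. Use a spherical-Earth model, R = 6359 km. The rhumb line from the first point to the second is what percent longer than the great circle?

Great circle: σ = 2.2388 rad → d_gc = Rσ = 14236.3 km
Rhumb: Δφ = +1.8372, Δλ = +1.8425, Δψ = +2.3895, q = Δφ/Δψ = 0.7689 → d_rh = R√(Δφ²+q²Δλ²) = 14752.8 km
Excess = (14752.8 − 14236.3) / 14236.3 = 516.5 / 14236.3 = 3.63% ≈ 3.6%

3.6%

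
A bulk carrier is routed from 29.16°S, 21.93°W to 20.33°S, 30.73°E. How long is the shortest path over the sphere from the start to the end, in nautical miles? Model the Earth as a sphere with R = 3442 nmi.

cos σ = sin φ₁ sin φ₂ + cos φ₁ cos φ₂ cos Δλ
      = sin(-29.16°)sin(-20.33°) + cos(-29.16°)cos(-20.33°)cos(52.66°) = 0.6660
σ = 48.244° → d = Rσ = 3442·0.84202 = 2898 nmi

2898 nmi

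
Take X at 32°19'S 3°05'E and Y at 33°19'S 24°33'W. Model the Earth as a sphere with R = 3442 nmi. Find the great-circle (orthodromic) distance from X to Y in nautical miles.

cos σ = sin φ₁ sin φ₂ + cos φ₁ cos φ₂ cos Δλ
      = sin(-32.32°)sin(-33.32°) + cos(-32.32°)cos(-33.32°)cos(-27.63°) = 0.9193
σ = 23.177° → d = Rσ = 3442·0.40452 = 1392 nmi

1392 nmi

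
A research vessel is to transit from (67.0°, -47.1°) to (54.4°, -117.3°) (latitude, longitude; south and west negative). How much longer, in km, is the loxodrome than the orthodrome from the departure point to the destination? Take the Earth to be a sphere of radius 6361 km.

194 km

Great circle: cos σ = sin φ₁ sin φ₂ + cos φ₁ cos φ₂ cos Δλ,  σ = 0.5997 rad → d_gc = 3814.6 km
Rhumb line: Δψ = -0.4562, q = Δφ/Δψ = 0.4820, d_rh = R√(Δφ²+q²Δλ²) = 4008.8 km
Excess = 4008.8 − 3814.6 = 194.2 ≈ 194 km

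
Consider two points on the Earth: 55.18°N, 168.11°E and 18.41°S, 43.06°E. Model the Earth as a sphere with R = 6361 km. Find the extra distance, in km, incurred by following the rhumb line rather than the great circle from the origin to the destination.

Great circle: cos σ = sin φ₁ sin φ₂ + cos φ₁ cos φ₂ cos Δλ,  σ = 2.1778 rad → d_gc = 13853.0 km
Rhumb line: Δψ = -1.4867, q = Δφ/Δψ = 0.8639, d_rh = R√(Δφ²+q²Δλ²) = 14512.0 km
Excess = 14512.0 − 13853.0 = 659.0 ≈ 659 km

659 km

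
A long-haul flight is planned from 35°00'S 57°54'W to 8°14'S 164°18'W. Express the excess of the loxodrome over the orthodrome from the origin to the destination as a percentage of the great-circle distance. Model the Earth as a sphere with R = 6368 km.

Great circle: σ = 1.7181 rad → d_gc = Rσ = 10940.8 km
Rhumb: Δφ = +0.4672, Δλ = -1.8570, Δψ = +0.5086, q = Δφ/Δψ = 0.9185 → d_rh = R√(Δφ²+q²Δλ²) = 11261.4 km
Excess = (11261.4 − 10940.8) / 10940.8 = 320.6 / 10940.8 = 2.93% ≈ 2.9%

2.9%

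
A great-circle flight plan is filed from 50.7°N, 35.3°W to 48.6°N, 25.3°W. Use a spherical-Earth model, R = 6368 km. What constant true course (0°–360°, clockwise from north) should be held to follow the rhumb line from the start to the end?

Δψ = ln[tan(π/4+φ₂/2)/tan(π/4+φ₁/2)] = -0.0566
Δλ = +0.1745 rad (taken the short way round)
course = atan2(Δλ, Δψ) = 107.97°

108.0°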